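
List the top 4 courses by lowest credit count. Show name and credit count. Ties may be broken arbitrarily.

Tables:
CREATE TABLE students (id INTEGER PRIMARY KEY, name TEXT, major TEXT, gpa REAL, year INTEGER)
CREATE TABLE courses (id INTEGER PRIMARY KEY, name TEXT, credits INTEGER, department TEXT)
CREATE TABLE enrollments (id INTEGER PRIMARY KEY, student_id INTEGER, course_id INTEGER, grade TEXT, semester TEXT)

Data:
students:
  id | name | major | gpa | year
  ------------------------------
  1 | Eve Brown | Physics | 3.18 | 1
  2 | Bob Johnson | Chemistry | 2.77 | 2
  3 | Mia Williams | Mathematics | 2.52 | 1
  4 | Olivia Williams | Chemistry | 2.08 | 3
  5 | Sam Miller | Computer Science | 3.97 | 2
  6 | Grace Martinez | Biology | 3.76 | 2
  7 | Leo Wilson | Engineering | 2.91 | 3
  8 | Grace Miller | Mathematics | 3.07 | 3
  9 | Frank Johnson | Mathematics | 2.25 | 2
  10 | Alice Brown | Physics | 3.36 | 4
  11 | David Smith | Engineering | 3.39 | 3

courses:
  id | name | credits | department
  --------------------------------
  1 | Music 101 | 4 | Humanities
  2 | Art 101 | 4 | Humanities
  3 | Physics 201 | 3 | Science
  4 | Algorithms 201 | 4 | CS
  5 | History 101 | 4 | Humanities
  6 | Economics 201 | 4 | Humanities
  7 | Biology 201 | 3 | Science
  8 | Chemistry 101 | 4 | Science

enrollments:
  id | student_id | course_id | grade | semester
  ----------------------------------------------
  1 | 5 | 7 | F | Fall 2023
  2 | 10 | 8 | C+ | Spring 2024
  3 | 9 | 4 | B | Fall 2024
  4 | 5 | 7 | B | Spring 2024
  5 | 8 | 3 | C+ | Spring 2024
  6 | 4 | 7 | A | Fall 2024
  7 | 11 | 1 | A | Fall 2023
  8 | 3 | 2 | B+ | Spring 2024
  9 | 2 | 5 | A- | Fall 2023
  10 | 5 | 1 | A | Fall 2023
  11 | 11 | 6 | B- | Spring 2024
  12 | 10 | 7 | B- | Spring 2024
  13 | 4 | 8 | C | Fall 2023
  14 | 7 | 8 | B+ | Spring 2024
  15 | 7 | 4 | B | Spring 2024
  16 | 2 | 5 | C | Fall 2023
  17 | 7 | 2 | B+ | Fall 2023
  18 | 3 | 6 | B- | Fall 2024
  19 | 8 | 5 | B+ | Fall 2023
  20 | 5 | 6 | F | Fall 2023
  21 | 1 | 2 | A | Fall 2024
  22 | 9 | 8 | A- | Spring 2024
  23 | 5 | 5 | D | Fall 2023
SELECT name, credits FROM courses ORDER BY credits ASC LIMIT 4

Execution result:
name | credits
Physics 201 | 3
Biology 201 | 3
Music 101 | 4
Art 101 | 4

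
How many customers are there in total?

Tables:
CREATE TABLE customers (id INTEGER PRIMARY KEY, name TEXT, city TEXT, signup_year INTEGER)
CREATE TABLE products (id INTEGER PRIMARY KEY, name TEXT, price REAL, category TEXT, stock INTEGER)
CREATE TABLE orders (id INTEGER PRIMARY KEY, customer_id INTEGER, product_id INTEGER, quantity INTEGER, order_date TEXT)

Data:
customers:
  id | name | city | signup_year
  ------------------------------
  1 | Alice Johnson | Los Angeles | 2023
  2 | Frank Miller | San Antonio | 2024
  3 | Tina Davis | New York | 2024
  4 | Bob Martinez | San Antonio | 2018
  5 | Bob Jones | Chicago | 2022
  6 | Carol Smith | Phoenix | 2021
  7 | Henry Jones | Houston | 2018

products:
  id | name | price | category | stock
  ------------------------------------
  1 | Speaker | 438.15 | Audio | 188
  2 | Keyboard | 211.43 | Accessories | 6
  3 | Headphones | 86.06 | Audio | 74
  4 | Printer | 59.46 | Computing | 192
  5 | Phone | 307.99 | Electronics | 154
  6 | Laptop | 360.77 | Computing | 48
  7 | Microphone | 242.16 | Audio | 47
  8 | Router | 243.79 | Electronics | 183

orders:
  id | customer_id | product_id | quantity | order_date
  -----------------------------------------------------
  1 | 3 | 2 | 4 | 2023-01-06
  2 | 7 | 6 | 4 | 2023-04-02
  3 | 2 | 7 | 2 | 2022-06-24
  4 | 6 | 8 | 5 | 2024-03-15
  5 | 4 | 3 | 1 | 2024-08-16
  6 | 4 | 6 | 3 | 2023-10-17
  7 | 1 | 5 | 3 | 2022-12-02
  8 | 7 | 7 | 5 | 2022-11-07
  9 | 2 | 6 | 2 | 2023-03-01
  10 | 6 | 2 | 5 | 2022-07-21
SELECT COUNT(*) FROM customers

Execution result:
7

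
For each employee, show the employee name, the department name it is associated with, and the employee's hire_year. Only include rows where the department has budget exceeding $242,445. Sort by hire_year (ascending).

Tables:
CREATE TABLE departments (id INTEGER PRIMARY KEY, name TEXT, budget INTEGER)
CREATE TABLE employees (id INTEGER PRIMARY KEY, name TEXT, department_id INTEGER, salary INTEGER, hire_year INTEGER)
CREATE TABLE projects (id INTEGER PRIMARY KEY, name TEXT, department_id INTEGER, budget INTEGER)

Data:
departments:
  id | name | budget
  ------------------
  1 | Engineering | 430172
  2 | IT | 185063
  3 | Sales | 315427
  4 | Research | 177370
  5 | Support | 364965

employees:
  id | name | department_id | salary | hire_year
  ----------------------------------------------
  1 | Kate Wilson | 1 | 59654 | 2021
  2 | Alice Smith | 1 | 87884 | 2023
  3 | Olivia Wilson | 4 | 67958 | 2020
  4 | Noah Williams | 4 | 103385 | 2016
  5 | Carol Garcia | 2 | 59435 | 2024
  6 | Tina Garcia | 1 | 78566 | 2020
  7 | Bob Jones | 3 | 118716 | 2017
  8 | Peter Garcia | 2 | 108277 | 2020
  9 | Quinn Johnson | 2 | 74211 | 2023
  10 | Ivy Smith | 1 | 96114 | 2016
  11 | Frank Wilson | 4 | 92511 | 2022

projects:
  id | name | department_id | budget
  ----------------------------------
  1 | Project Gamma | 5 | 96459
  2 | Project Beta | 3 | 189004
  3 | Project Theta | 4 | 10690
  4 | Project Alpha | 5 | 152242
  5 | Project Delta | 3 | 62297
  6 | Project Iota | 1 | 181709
SELECT c.name, p.name AS department, c.hire_year FROM employees c JOIN departments p ON c.department_id = p.id WHERE p.budget > 242445 ORDER BY c.hire_year ASC

Execution result:
name | department | hire_year
Ivy Smith | Engineering | 2016
Bob Jones | Sales | 2017
Tina Garcia | Engineering | 2020
Kate Wilson | Engineering | 2021
Alice Smith | Engineering | 2023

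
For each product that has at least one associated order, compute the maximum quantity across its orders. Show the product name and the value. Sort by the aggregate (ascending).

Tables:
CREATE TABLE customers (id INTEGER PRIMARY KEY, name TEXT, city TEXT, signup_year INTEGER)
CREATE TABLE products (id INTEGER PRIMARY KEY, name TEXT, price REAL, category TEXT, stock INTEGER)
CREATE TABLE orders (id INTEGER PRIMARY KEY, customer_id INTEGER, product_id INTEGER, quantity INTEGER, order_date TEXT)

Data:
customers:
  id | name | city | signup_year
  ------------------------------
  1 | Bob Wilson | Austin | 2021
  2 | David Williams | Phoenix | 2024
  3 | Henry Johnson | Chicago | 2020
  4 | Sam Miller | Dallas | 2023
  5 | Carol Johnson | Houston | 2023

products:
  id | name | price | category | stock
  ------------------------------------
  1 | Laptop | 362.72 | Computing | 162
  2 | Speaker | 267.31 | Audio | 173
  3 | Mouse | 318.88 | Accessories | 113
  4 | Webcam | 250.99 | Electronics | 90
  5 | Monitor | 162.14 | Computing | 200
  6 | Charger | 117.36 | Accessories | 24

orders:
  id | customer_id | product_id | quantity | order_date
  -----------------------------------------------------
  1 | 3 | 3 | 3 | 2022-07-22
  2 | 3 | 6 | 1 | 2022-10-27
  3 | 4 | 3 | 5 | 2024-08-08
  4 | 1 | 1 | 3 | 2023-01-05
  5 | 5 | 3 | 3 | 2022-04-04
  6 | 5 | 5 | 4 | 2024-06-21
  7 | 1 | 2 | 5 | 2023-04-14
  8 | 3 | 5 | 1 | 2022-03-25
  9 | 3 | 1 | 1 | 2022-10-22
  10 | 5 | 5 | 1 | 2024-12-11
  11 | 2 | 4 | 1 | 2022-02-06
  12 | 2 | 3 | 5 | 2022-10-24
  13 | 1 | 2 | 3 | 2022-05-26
SELECT p.name, MAX(c.quantity) AS max_quantity FROM orders c JOIN products p ON c.product_id = p.id GROUP BY p.id, p.name ORDER BY max_quantity ASC

Execution result:
name | max_quantity
Webcam | 1
Charger | 1
Laptop | 3
Monitor | 4
Speaker | 5
Mouse | 5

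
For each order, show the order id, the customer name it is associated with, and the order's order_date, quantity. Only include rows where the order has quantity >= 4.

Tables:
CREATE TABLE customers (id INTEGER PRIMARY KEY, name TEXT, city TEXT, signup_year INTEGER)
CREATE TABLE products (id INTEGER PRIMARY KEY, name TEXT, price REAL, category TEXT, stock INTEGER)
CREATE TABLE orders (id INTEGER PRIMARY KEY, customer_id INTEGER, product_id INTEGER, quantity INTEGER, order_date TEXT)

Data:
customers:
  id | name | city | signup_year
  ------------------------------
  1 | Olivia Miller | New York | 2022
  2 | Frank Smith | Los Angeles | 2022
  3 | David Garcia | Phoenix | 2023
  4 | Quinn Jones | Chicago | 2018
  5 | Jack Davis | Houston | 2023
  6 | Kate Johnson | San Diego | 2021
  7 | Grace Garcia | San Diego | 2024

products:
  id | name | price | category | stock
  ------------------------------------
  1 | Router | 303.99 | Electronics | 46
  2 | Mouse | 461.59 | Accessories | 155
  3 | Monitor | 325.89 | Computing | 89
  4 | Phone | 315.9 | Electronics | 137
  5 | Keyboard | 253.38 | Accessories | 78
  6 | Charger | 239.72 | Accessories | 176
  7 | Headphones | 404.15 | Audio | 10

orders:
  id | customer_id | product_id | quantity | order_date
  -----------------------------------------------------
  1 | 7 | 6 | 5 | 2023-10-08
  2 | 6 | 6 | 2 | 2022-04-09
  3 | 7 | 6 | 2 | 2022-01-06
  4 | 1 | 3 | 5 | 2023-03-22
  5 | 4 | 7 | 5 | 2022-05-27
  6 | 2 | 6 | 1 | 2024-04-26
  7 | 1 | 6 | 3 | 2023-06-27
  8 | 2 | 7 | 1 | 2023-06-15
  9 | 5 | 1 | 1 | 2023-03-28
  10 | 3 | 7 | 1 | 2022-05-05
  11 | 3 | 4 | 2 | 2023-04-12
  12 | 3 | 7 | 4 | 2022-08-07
SELECT c.id, p.name AS customer, c.order_date, c.quantity FROM orders c JOIN customers p ON c.customer_id = p.id WHERE c.quantity >= 4

Execution result:
id | customer | order_date | quantity
1 | Grace Garcia | 2023-10-08 | 5
4 | Olivia Miller | 2023-03-22 | 5
5 | Quinn Jones | 2022-05-27 | 5
12 | David Garcia | 2022-08-07 | 4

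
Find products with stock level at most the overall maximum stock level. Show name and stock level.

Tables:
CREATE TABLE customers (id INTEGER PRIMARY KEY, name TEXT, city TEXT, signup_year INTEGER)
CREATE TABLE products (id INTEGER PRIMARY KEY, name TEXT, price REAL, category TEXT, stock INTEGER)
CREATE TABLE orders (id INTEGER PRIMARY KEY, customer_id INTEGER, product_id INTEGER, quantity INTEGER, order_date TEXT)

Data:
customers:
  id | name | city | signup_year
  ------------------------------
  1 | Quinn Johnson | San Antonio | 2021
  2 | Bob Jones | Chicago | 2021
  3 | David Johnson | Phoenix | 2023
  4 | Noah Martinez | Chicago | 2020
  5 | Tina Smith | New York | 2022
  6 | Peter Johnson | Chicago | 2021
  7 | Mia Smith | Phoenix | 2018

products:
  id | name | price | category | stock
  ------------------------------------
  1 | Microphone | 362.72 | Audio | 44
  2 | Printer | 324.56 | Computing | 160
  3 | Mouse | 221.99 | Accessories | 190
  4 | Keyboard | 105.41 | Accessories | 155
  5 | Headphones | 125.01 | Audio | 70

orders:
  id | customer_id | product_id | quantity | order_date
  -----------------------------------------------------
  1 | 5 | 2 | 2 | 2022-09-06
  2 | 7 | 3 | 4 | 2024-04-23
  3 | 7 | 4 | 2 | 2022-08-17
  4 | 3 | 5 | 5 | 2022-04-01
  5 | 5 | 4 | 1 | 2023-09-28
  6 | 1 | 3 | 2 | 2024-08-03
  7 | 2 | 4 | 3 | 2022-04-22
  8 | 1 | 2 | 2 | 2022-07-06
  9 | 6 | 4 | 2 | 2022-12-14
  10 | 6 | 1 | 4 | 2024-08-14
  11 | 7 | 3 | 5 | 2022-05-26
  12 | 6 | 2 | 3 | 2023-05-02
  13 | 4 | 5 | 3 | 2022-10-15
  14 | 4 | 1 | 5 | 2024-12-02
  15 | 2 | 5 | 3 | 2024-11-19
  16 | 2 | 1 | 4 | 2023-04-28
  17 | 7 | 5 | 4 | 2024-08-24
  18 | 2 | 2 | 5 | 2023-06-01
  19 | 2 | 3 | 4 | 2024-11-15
SELECT name, stock FROM products WHERE stock <= (SELECT MAX(stock) FROM products)

Execution result:
name | stock
Microphone | 44
Printer | 160
Mouse | 190
Keyboard | 155
Headphones | 70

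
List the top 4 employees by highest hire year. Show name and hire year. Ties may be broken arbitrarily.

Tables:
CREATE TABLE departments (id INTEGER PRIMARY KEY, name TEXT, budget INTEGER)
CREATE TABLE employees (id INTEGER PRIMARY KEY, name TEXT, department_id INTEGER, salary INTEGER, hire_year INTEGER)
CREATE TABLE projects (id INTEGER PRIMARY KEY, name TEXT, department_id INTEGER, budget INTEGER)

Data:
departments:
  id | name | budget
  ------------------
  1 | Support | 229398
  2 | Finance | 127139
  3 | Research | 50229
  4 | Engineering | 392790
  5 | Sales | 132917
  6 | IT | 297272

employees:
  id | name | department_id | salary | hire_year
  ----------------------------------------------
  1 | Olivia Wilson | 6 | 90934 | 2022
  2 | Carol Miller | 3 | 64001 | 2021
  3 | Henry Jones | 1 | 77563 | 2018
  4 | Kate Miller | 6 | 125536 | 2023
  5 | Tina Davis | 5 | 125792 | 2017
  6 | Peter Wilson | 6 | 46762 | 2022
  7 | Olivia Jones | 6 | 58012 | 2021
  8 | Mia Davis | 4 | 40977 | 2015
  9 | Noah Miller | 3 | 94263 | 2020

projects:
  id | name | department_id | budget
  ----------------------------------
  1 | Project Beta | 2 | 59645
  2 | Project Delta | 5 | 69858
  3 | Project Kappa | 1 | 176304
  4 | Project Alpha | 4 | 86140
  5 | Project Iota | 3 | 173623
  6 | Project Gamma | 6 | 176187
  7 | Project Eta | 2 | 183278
SELECT name, hire_year FROM employees ORDER BY hire_year DESC LIMIT 4

Execution result:
name | hire_year
Kate Miller | 2023
Olivia Wilson | 2022
Peter Wilson | 2022
Carol Miller | 2021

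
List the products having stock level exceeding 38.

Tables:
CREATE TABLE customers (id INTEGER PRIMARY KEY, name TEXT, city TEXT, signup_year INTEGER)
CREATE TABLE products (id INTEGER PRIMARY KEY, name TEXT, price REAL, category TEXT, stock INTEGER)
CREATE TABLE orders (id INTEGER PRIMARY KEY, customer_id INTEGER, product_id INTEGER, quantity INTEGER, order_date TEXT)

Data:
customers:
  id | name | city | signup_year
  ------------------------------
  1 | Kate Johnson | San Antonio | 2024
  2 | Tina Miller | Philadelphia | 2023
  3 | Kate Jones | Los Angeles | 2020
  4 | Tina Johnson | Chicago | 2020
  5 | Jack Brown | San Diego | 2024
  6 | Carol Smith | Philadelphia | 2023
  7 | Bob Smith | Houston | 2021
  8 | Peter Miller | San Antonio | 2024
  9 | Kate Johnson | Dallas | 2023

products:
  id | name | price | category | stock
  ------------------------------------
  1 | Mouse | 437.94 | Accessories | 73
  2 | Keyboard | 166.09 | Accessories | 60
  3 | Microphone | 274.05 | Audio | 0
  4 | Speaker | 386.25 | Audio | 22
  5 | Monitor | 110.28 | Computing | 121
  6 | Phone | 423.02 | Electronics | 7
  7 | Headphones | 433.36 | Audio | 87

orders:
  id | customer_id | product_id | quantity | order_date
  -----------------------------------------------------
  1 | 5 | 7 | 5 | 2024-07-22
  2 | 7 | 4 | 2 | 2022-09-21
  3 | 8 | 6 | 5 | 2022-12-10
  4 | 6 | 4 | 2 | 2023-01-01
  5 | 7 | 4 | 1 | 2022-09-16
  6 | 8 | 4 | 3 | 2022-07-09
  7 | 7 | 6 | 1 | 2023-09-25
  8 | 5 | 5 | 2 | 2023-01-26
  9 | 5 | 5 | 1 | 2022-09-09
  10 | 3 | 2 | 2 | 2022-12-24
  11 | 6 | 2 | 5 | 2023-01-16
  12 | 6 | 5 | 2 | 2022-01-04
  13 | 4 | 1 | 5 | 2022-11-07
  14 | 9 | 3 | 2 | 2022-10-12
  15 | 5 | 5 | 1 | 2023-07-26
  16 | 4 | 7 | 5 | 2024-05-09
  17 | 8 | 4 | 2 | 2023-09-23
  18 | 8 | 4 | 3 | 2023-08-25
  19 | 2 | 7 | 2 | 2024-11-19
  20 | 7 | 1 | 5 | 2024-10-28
SELECT name, stock FROM products WHERE stock > 38

Execution result:
name | stock
Mouse | 73
Keyboard | 60
Monitor | 121
Headphones | 87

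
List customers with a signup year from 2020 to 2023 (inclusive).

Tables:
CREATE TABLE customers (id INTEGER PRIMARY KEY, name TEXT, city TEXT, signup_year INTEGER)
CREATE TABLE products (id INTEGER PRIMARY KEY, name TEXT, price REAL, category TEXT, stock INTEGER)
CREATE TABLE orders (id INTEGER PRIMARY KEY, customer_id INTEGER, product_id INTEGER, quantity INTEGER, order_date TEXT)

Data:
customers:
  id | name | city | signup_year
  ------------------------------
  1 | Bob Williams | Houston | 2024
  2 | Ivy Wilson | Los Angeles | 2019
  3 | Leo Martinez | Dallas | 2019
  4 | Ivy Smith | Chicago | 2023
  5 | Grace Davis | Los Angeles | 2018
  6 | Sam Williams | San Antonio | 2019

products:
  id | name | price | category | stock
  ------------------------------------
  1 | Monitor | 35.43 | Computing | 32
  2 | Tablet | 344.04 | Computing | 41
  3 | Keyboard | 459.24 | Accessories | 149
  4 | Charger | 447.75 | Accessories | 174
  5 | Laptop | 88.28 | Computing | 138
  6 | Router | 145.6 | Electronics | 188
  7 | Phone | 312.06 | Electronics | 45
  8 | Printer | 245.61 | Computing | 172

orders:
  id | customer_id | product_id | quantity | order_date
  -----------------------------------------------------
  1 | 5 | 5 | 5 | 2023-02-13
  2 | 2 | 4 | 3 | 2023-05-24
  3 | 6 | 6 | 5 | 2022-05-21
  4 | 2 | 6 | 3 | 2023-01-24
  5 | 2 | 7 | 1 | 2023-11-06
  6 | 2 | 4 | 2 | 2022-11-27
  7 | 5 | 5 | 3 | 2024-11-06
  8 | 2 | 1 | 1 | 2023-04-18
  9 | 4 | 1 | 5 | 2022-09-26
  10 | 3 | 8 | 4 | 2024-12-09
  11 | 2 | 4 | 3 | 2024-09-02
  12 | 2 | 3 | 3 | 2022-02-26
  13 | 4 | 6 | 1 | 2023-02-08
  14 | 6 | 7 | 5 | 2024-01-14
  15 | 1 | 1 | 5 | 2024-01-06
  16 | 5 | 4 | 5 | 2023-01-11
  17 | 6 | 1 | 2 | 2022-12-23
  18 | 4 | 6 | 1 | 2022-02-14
SELECT name, signup_year FROM customers WHERE signup_year BETWEEN 2020 AND 2023

Execution result:
name | signup_year
Ivy Smith | 2023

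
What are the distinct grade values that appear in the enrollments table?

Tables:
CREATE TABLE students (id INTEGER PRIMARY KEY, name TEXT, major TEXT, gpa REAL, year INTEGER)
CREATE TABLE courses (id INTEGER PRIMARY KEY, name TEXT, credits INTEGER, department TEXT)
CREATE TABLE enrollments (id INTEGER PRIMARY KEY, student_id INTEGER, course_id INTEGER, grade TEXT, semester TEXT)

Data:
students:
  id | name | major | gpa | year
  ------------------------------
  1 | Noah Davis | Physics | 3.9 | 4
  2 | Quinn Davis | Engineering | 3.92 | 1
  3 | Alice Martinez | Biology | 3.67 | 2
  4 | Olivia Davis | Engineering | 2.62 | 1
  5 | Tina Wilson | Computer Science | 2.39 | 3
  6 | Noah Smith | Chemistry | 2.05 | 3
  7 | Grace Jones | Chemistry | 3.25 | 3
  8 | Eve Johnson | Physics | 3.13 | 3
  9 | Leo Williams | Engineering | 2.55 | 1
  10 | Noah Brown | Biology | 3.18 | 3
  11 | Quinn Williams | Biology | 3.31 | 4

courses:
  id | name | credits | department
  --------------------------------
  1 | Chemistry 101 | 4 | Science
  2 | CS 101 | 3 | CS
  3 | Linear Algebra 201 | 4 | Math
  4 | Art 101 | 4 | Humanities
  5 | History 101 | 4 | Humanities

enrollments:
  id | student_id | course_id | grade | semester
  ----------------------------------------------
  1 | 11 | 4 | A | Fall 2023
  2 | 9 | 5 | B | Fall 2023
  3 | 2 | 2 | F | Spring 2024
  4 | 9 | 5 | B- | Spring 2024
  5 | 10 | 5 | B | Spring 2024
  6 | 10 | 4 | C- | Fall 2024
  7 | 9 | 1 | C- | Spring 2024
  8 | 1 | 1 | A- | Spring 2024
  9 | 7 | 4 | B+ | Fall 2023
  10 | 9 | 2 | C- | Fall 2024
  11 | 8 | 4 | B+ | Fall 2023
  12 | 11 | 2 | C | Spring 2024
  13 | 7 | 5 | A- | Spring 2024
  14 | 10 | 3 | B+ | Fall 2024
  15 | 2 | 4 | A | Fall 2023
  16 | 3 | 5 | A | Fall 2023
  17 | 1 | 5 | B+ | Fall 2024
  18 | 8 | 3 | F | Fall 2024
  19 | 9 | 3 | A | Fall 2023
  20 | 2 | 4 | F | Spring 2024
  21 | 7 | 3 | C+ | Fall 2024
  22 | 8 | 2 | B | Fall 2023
SELECT DISTINCT grade FROM enrollments

Execution result:
grade
A
B
F
B-
C-
A-
B+
C
C+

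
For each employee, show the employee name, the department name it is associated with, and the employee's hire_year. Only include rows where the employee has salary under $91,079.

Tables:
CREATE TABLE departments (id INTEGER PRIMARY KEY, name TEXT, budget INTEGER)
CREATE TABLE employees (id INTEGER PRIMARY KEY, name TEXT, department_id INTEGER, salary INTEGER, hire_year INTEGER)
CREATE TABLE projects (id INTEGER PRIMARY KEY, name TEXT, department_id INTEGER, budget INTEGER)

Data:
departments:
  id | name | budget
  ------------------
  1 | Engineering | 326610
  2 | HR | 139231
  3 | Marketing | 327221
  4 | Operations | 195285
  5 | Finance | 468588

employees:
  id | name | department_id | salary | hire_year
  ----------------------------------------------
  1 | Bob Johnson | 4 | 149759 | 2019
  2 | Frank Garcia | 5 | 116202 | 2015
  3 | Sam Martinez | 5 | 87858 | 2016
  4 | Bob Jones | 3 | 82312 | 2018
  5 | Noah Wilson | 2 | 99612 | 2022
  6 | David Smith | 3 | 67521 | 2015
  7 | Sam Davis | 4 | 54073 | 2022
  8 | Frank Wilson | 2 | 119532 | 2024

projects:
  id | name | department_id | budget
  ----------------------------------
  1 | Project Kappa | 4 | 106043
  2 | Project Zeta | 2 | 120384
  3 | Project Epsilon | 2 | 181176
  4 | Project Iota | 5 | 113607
SELECT c.name, p.name AS department, c.hire_year FROM employees c JOIN departments p ON c.department_id = p.id WHERE c.salary < 91079

Execution result:
name | department | hire_year
Sam Martinez | Finance | 2016
Bob Jones | Marketing | 2018
David Smith | Marketing | 2015
Sam Davis | Operations | 2022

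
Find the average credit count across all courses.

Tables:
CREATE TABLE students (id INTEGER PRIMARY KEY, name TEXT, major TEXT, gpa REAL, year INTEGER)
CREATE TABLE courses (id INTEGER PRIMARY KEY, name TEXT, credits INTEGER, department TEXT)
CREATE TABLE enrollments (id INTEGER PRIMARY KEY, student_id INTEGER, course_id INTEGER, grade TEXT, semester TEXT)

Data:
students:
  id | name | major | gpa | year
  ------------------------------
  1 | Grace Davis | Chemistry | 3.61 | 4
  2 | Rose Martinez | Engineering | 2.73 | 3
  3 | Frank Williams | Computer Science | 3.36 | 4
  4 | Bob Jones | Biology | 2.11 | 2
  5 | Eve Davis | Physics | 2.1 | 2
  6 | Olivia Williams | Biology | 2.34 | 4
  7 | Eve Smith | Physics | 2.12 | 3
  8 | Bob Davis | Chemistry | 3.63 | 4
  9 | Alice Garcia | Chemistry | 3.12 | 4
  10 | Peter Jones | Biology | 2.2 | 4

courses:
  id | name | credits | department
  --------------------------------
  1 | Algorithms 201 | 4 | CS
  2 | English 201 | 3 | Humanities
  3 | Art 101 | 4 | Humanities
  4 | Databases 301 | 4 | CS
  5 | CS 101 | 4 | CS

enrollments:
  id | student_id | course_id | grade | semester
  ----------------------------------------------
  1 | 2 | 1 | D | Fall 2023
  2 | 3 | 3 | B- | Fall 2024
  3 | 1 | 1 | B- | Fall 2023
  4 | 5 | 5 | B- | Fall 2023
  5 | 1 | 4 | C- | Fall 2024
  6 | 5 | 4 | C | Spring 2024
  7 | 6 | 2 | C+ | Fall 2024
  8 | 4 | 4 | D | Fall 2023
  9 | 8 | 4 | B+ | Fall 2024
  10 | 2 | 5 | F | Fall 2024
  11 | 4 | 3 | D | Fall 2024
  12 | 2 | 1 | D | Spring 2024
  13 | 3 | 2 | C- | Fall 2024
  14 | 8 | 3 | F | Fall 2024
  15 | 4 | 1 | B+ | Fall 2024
SELECT AVG(credits) FROM courses

Execution result:
3.80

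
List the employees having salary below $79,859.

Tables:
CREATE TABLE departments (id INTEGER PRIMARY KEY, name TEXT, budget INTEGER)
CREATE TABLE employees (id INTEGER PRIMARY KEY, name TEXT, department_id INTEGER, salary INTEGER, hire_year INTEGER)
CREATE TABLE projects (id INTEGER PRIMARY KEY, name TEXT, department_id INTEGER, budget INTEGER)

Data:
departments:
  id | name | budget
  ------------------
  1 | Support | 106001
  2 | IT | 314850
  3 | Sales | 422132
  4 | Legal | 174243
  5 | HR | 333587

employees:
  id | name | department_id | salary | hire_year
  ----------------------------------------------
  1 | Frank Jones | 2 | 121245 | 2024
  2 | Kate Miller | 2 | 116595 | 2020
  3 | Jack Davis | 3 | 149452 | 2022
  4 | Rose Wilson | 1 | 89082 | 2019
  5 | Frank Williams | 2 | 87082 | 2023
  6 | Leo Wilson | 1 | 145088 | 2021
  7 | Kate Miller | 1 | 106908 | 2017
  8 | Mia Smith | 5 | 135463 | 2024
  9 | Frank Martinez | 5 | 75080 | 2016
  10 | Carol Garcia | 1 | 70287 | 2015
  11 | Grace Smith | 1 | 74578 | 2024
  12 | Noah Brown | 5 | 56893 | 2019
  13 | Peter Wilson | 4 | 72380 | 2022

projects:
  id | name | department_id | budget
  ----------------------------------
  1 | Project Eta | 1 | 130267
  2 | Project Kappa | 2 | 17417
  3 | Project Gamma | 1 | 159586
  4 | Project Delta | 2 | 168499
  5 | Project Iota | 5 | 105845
SELECT name, salary FROM employees WHERE salary < 79859

Execution result:
name | salary
Frank Martinez | 75080
Carol Garcia | 70287
Grace Smith | 74578
Noah Brown | 56893
Peter Wilson | 72380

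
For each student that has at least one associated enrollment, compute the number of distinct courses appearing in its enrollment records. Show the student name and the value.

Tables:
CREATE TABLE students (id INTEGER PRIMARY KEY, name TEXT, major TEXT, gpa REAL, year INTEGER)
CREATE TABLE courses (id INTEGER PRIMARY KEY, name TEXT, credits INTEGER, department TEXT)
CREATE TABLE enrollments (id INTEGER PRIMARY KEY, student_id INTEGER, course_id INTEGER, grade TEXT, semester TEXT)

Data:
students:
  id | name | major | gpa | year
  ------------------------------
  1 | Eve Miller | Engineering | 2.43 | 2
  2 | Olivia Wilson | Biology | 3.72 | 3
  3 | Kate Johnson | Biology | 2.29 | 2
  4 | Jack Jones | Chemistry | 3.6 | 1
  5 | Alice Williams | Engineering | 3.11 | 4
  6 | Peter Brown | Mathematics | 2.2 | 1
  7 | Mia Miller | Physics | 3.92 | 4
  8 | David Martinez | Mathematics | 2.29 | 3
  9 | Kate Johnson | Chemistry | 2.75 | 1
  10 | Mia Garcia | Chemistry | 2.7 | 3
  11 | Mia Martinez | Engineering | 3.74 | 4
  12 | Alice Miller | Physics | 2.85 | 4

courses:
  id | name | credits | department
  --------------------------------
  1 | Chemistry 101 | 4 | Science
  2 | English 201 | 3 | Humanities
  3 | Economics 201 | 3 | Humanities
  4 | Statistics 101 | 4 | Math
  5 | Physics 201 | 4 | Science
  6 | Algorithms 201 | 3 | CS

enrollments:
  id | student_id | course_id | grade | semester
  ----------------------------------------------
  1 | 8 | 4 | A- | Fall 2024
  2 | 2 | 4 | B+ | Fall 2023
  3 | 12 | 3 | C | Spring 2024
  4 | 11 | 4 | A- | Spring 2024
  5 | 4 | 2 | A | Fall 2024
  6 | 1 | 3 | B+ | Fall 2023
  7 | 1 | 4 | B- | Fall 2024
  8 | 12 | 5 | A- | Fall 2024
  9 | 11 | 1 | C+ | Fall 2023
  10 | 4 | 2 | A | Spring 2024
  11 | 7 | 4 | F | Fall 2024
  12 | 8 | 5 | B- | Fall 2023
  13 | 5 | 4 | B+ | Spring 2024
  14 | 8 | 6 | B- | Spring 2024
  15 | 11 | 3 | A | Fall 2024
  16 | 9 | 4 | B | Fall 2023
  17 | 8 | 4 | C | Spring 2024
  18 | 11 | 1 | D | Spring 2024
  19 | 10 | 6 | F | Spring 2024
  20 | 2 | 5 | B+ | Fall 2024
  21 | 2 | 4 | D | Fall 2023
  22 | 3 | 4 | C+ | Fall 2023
SELECT p.name, COUNT(DISTINCT c.course_id) AS distinct_course_count FROM enrollments c JOIN students p ON c.student_id = p.id GROUP BY p.id, p.name

Execution result:
name | distinct_course_count
Eve Miller | 2
Olivia Wilson | 2
Kate Johnson | 1
Jack Jones | 1
Alice Williams | 1
Mia Miller | 1
David Martinez | 3
Kate Johnson | 1
Mia Garcia | 1
Mia Martinez | 3
Alice Miller | 2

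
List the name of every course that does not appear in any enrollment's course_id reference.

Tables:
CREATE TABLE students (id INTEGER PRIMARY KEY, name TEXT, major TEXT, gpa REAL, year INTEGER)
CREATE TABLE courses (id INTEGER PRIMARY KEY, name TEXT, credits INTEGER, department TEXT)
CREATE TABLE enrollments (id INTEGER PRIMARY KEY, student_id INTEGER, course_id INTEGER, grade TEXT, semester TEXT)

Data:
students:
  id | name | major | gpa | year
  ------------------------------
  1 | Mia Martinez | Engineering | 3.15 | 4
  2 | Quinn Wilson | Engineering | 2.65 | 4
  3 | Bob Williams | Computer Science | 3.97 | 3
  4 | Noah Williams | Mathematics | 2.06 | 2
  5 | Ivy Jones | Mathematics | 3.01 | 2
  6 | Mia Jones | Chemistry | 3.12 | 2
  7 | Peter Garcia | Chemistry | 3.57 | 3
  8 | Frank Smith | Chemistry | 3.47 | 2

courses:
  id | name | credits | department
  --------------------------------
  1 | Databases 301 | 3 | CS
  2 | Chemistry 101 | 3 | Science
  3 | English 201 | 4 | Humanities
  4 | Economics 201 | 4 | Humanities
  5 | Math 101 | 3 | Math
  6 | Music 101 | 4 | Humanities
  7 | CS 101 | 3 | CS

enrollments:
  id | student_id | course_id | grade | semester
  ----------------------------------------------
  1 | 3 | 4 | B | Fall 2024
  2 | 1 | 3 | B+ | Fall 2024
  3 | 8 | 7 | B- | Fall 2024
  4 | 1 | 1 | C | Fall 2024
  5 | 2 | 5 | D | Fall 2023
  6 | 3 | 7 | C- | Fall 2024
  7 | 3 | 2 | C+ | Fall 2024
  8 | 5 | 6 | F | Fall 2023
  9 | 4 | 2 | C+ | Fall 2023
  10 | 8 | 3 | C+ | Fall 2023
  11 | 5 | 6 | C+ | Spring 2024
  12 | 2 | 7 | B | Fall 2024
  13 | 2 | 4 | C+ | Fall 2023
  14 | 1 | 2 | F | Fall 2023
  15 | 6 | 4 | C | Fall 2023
SELECT p.name FROM courses p LEFT JOIN enrollments c ON c.course_id = p.id WHERE c.id IS NULL

Execution result:
(no rows)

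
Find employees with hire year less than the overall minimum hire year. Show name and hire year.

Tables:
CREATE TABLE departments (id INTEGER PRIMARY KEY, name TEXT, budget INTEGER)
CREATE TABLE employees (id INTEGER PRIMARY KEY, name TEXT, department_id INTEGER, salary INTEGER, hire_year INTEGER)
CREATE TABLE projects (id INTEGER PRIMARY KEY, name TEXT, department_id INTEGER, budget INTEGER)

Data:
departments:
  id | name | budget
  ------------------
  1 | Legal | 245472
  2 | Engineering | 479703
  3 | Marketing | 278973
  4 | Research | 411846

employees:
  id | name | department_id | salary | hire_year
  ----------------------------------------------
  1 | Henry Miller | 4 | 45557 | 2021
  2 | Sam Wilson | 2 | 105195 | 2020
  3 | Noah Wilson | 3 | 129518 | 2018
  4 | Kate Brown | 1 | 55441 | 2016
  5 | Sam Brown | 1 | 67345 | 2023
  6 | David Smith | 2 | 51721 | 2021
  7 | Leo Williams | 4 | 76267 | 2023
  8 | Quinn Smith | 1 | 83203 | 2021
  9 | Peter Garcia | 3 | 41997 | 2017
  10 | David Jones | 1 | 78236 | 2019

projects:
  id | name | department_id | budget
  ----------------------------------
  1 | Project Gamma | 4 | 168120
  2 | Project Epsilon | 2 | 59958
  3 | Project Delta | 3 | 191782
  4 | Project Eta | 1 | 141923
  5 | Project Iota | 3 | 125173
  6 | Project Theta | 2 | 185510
SELECT name, hire_year FROM employees WHERE hire_year < (SELECT MIN(hire_year) FROM employees)

Execution result:
(no rows)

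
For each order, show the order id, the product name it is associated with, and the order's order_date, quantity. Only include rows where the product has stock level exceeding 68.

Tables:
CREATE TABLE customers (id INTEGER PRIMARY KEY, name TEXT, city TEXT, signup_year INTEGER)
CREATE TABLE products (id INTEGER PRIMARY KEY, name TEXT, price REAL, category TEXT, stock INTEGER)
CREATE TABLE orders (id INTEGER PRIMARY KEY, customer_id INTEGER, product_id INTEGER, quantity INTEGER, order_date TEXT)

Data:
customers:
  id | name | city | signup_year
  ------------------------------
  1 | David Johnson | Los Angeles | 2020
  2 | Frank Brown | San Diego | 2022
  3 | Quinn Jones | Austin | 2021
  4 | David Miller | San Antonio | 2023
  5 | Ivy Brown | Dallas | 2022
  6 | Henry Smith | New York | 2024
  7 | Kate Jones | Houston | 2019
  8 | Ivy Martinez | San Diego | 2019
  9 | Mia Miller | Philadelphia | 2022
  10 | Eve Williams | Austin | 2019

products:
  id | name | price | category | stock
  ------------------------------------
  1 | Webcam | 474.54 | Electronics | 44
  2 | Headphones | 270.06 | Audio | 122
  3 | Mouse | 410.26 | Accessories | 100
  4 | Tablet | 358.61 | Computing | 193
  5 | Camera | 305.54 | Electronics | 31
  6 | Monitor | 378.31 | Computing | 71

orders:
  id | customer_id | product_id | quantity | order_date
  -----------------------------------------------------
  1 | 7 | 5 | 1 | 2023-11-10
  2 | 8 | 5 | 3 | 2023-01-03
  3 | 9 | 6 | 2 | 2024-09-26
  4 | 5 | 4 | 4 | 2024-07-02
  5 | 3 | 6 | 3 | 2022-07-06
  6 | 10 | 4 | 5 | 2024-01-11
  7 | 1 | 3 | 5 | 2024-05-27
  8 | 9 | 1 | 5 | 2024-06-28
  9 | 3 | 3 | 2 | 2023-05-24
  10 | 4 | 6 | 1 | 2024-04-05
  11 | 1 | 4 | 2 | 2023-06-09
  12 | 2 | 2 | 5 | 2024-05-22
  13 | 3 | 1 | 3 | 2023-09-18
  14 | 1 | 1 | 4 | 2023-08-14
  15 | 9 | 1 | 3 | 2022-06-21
SELECT c.id, p.name AS product, c.order_date, c.quantity FROM orders c JOIN products p ON c.product_id = p.id WHERE p.stock > 68

Execution result:
id | product | order_date | quantity
3 | Monitor | 2024-09-26 | 2
4 | Tablet | 2024-07-02 | 4
5 | Monitor | 2022-07-06 | 3
6 | Tablet | 2024-01-11 | 5
7 | Mouse | 2024-05-27 | 5
9 | Mouse | 2023-05-24 | 2
10 | Monitor | 2024-04-05 | 1
11 | Tablet | 2023-06-09 | 2
12 | Headphones | 2024-05-22 | 5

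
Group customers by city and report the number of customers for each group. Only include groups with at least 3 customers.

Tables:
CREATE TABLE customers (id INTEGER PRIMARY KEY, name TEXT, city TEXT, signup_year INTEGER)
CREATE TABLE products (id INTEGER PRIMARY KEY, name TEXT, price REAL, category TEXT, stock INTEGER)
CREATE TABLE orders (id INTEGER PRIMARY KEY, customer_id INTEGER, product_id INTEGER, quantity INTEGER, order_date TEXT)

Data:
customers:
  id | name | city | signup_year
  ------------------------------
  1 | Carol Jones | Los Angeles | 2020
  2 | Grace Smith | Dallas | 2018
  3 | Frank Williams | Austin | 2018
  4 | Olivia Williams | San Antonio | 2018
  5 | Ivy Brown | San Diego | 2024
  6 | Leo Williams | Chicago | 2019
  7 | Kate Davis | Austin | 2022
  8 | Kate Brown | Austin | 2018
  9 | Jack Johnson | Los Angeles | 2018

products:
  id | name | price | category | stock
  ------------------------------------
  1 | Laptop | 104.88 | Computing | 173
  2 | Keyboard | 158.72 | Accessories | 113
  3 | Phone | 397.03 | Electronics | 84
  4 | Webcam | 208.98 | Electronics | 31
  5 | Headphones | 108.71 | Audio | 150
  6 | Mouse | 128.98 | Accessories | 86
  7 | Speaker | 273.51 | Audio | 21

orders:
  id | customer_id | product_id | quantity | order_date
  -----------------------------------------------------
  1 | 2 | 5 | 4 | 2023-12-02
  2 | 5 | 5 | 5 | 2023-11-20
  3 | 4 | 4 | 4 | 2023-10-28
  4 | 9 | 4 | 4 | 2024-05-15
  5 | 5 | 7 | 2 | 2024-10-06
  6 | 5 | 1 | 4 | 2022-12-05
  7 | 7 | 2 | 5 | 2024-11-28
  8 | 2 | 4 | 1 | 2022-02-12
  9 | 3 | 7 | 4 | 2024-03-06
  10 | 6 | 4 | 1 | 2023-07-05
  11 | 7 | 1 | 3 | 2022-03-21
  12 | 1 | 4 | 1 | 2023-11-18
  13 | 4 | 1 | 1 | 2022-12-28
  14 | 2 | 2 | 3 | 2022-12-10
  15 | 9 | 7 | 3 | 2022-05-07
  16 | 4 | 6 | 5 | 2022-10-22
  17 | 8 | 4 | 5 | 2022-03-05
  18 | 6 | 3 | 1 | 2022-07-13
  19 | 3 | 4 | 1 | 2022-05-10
SELECT city, COUNT(*) AS n FROM customers GROUP BY city HAVING COUNT(*) >= 3

Execution result:
city | n
Austin | 3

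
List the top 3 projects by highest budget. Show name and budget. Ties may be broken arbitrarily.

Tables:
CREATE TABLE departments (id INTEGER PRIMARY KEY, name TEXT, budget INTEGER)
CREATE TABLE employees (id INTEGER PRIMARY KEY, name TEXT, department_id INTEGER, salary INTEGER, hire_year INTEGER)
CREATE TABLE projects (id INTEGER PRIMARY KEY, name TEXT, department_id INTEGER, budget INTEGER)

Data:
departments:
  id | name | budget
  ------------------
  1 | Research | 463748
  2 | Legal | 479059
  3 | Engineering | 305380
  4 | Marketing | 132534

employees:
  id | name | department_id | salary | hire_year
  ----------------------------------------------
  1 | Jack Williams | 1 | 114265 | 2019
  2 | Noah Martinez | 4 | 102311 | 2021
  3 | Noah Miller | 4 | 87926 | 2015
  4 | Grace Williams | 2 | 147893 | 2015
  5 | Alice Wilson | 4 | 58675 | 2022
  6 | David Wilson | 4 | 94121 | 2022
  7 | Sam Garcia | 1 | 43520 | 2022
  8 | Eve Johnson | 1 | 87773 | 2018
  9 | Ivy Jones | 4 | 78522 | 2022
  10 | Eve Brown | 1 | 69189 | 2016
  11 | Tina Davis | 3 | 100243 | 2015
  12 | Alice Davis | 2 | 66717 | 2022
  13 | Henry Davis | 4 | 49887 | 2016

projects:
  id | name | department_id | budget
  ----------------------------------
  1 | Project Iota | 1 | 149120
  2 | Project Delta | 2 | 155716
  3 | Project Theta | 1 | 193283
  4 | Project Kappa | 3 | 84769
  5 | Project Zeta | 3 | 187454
SELECT name, budget FROM projects ORDER BY budget DESC LIMIT 3

Execution result:
name | budget
Project Theta | 193283
Project Zeta | 187454
Project Delta | 155716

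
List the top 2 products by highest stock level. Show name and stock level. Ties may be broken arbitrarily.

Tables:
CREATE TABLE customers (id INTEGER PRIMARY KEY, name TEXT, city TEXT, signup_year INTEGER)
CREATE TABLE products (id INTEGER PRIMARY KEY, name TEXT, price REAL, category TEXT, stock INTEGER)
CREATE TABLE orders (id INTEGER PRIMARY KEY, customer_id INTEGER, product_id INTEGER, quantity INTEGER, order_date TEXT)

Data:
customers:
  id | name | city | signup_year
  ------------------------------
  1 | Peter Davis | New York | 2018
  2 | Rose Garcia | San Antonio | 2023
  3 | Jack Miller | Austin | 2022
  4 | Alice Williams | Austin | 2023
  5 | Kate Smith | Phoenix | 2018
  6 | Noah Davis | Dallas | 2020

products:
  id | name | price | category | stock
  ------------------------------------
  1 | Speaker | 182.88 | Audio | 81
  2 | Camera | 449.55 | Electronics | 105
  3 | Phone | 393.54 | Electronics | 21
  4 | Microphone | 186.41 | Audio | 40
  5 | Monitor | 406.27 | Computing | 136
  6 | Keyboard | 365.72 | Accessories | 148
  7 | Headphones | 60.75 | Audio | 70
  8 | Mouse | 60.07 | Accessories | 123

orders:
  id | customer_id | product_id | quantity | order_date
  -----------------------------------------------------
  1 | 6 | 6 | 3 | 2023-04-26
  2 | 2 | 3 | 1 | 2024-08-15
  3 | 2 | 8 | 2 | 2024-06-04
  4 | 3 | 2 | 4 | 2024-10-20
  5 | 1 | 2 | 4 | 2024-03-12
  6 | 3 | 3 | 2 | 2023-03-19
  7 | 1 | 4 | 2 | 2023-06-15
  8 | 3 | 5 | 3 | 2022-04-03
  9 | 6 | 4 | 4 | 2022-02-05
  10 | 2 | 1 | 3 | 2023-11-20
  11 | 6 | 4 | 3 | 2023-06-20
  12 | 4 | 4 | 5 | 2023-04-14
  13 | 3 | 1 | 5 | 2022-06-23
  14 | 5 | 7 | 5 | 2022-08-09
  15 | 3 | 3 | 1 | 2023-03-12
SELECT name, stock FROM products ORDER BY stock DESC LIMIT 2

Execution result:
name | stock
Keyboard | 148
Monitor | 136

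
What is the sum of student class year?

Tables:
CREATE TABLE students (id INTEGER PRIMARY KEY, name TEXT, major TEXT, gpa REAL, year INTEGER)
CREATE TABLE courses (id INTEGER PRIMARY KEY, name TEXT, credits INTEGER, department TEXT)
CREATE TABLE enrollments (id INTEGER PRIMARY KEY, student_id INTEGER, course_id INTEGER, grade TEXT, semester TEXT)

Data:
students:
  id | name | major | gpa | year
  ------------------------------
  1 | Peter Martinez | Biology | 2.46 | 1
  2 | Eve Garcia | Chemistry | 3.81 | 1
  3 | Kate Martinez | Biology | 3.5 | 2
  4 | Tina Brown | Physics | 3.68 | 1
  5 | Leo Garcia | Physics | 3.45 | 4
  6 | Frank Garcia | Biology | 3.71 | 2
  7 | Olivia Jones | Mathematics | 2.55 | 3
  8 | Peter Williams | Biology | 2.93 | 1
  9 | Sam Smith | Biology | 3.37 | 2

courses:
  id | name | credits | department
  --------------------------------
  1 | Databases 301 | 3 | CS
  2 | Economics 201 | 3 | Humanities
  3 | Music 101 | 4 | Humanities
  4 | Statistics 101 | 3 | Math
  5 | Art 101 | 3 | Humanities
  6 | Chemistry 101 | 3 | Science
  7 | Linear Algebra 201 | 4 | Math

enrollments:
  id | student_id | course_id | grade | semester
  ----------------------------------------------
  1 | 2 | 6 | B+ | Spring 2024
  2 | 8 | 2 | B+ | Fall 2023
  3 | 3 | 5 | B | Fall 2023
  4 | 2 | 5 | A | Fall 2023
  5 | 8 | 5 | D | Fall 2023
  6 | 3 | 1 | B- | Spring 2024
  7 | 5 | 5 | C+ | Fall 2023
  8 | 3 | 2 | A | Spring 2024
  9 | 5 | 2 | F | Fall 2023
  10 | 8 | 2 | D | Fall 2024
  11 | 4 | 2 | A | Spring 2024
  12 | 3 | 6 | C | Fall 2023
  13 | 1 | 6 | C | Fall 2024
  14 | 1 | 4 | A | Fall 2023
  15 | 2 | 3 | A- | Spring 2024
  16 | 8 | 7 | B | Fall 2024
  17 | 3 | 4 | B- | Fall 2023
SELECT SUM(year) FROM students

Execution result:
17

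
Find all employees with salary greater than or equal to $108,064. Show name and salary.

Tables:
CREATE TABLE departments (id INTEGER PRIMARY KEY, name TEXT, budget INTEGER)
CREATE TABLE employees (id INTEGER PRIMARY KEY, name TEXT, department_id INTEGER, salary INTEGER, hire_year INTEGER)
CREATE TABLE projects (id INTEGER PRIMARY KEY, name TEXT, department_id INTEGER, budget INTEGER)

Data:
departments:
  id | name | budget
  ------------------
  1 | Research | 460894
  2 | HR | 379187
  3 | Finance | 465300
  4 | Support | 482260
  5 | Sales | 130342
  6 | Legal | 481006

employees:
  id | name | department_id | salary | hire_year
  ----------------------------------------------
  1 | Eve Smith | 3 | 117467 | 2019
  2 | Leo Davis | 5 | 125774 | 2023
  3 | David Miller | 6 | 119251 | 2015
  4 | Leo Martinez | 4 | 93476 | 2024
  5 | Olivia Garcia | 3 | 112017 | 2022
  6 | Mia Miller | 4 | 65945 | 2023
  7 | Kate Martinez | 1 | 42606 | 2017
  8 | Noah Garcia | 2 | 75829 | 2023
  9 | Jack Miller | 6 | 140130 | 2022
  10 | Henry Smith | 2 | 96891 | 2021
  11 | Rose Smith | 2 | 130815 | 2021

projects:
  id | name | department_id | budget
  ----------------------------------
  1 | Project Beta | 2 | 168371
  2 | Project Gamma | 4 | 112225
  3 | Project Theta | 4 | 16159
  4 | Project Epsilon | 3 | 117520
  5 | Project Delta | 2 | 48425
SELECT name, salary FROM employees WHERE salary >= 108064

Execution result:
name | salary
Eve Smith | 117467
Leo Davis | 125774
David Miller | 119251
Olivia Garcia | 112017
Jack Miller | 140130
Rose Smith | 130815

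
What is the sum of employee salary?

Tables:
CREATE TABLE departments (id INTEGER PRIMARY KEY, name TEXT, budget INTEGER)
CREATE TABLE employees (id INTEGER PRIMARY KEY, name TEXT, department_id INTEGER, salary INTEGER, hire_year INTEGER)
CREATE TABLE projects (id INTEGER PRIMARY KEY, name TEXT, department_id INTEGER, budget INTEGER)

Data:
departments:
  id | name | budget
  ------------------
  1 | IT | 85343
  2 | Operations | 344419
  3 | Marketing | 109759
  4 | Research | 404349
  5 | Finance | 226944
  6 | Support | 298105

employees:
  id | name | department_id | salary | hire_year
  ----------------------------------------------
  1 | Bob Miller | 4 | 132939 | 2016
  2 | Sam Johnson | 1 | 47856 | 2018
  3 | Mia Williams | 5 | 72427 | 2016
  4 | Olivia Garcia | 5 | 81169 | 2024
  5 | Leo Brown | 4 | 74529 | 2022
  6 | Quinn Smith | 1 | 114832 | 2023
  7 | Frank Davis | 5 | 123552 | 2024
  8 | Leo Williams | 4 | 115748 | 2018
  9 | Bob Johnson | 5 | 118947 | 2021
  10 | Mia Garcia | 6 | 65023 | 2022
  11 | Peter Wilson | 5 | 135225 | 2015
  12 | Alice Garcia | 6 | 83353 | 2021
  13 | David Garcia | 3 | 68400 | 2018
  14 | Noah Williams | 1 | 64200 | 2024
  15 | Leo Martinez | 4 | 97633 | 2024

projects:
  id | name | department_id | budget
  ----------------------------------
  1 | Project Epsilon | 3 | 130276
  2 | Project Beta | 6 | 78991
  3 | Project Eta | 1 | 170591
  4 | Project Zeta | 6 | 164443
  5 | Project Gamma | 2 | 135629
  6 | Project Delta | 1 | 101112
SELECT SUM(salary) FROM employees

Execution result:
1395833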